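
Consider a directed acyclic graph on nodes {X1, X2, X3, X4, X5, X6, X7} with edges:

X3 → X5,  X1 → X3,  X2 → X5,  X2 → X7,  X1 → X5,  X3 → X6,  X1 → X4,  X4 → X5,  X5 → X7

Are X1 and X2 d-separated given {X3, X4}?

Enumerating the 6 paths from X1 to X2 and testing each for blocking by {X3, X4}:
Path 1: X1 → X4 → X5 → X7 ← X2
  X4 is a chain here and X4 is conditioned on, so the path is blocked at X4.
Path 2: X1 → X4 → X5 ← X2
  X4 is a chain here and X4 is conditioned on, so the path is blocked at X4.
Path 3: X1 → X5 → X7 ← X2
  X7 is a collider here and neither X7 nor any of its descendants is conditioned on, so the collider stays closed — the path is blocked at X7.
Path 4: X1 → X5 ← X2
  X5 is a collider here and neither X5 nor any of its descendants is conditioned on, so the collider stays closed — the path is blocked at X5.
Path 5: X1 → X3 → X5 → X7 ← X2
  X3 is a chain here and X3 is conditioned on, so the path is blocked at X3.
Path 6: X1 → X3 → X5 ← X2
  X3 is a chain here and X3 is conditioned on, so the path is blocked at X3.
All paths are blocked; X1 ⊥ X2 | {X3, X4} holds.

Yes — X1 and X2 are d-separated given {X3, X4}.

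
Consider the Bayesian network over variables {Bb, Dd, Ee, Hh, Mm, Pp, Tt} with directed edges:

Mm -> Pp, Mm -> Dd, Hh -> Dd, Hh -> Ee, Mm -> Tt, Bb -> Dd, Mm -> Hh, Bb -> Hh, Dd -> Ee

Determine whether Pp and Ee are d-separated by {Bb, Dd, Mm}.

There are 6 undirected paths between Pp and Ee; checking each against the conditioning set {Bb, Dd, Mm}:
Path 1: Pp ← Mm → Hh → Ee
  Mm is a fork here and Mm is conditioned on, so the path is blocked at Mm.
Path 2: Pp ← Mm → Hh ← Bb → Dd → Ee
  Mm is a fork here and Mm is conditioned on, so the path is blocked at Mm.
Path 3: Pp ← Mm → Hh → Dd → Ee
  Mm is a fork here and Mm is conditioned on, so the path is blocked at Mm.
Path 4: Pp ← Mm → Dd ← Hh → Ee
  Mm is a fork here and Mm is conditioned on, so the path is blocked at Mm.
Path 5: Pp ← Mm → Dd → Ee
  Mm is a fork here and Mm is conditioned on, so the path is blocked at Mm.
Path 6: Pp ← Mm → Dd ← Bb → Hh → Ee
  Mm is a fork here and Mm is conditioned on, so the path is blocked at Mm.
Since every path is blocked, d-separation holds.

Yes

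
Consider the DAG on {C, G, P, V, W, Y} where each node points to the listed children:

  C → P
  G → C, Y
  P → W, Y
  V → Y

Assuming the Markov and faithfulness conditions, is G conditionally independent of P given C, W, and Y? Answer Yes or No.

There are 2 undirected paths between G and P; checking each against the conditioning set {C, W, Y}:
  1. G → Y ← P — Y:collider[open] ⇒ active
  2. G → C → P — C:chain[blocks] ⇒ blocked
Because an active path exists, G and P are not d-separated.

No — G and P are not d-separated given {C, W, Y}.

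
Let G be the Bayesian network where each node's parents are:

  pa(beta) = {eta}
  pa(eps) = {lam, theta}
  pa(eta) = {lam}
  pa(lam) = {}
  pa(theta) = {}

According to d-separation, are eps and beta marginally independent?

Only one path connects eps and beta:
  1. eps ← lam → eta → beta — lam:fork[open]; eta:chain[open] ⇒ active
Since the path eps ← lam → eta → beta is active, eps and beta are not d-separated given ∅.

No — eps and beta are not d-separated given ∅.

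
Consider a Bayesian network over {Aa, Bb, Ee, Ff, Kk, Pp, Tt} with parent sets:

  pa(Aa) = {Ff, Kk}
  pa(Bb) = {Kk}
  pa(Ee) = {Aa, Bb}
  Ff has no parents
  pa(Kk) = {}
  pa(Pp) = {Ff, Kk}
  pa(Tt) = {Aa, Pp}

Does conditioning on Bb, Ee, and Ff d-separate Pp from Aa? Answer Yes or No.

4 paths connect Pp and Aa; each must be blocked for d-separation to hold:
Path 1: Pp → Tt ← Aa
  Tt is a collider here and neither Tt nor any of its descendants is conditioned on, so the collider stays closed — the path is blocked at Tt.
Path 2: Pp ← Ff → Aa
  Ff is a fork here and Ff is conditioned on, so the path is blocked at Ff.
Path 3: Pp ← Kk → Aa
  Kk is a fork and Kk is not conditioned on — no node blocks this path, so it is active.
Path 4: Pp ← Kk → Bb → Ee ← Aa
  Bb is a chain here and Bb is conditioned on, so the path is blocked at Bb.
At least one path is unblocked, so d-separation fails.

No — Pp and Aa are not d-separated given {Bb, Ee, Ff}.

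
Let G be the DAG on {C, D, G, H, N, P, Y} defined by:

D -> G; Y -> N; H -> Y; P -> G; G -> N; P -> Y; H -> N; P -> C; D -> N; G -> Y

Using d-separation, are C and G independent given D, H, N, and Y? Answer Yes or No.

There are 6 undirected paths between C and G; checking each against the conditioning set {D, H, N, Y}:
  1. C ← P → G — P:fork[open] ⇒ active
  2. C ← P → Y ← G — P:fork[open]; Y:collider[open] ⇒ active
  3. C ← P → Y → N ← D → G — P:fork[open]; Y:chain[blocks]; N:collider[open]; D:fork[blocks] ⇒ blocked
  4. C ← P → Y → N ← G — P:fork[open]; Y:chain[blocks]; N:collider[open] ⇒ blocked
  5. C ← P → Y ← H → N ← D → G — P:fork[open]; Y:collider[open]; H:fork[blocks]; N:collider[open]; D:fork[blocks] ⇒ blocked
  6. C ← P → Y ← H → N ← G — P:fork[open]; Y:collider[open]; H:fork[blocks]; N:collider[open] ⇒ blocked
Because an active path exists, C and G are not d-separated.

No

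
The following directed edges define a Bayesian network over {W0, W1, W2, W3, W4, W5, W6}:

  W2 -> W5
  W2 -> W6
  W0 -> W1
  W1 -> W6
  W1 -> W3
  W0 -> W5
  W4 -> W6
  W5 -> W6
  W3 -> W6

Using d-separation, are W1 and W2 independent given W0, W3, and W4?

We examine all 6 paths between W1 and W2:
Path 1: W1 → W6 ← W2
  W6 is a collider here and neither W6 nor any of its descendants is conditioned on, so the collider stays closed — the path is blocked at W6.
Path 2: W1 → W6 ← W5 ← W2
  W6 is a collider here and neither W6 nor any of its descendants is conditioned on, so the collider stays closed — the path is blocked at W6.
Path 3: W1 → W3 → W6 ← W2
  W3 is a chain here and W3 is conditioned on, so the path is blocked at W3.
Path 4: W1 → W3 → W6 ← W5 ← W2
  W3 is a chain here and W3 is conditioned on, so the path is blocked at W3.
Path 5: W1 ← W0 → W5 → W6 ← W2
  W0 is a fork here and W0 is conditioned on, so the path is blocked at W0.
Path 6: W1 ← W0 → W5 ← W2
  W0 is a fork here and W0 is conditioned on, so the path is blocked at W0.
Every path is blocked, so W1 and W2 are d-separated given {W0, W3, W4}.

Yes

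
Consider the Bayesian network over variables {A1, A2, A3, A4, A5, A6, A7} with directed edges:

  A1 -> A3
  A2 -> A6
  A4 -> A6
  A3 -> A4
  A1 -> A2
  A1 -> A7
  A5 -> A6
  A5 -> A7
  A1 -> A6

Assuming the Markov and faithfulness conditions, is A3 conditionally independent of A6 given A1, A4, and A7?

Yes

There are 4 undirected paths between A3 and A6; checking each against the conditioning set {A1, A4, A7}:
Path 1: A3 → A4 → A6
  A4 is a chain here and A4 is conditioned on, so the path is blocked at A4.
Path 2: A3 ← A1 → A2 → A6
  A1 is a fork here and A1 is conditioned on, so the path is blocked at A1.
Path 3: A3 ← A1 → A7 ← A5 → A6
  A1 is a fork here and A1 is conditioned on, so the path is blocked at A1.
Path 4: A3 ← A1 → A6
  A1 is a fork here and A1 is conditioned on, so the path is blocked at A1.
Every path is blocked, so A3 and A6 are d-separated given {A1, A4, A7}.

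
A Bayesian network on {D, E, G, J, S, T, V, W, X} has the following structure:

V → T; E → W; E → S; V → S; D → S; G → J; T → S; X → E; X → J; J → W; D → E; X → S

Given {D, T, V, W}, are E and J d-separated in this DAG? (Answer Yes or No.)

No

We examine all 4 paths between E and J:
  1. E → S ← X → J — S:collider[blocks]; X:fork[open] ⇒ blocked
  2. E ← D → S ← X → J — D:fork[blocks]; S:collider[blocks]; X:fork[open] ⇒ blocked
  3. E → W ← J — W:collider[open] ⇒ active
  4. E ← X → J — X:fork[open] ⇒ active
Since the path E → W ← J is active, E and J are not d-separated given {D, T, V, W}.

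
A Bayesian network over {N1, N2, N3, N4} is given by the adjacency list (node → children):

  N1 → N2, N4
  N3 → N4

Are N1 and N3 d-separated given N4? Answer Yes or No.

No — N1 and N3 are not d-separated given {N4}.

Only one path connects N1 and N3:
  1. N1 → N4 ← N3 — N4:collider[open] ⇒ active
At least one path is unblocked, so d-separation fails.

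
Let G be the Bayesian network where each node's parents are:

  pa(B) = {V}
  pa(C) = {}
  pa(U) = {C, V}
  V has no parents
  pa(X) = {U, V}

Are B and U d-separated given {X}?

We examine all 2 paths between B and U:
Path 1: B ← V → U
  V is a fork and V is not conditioned on — no node blocks this path, so it is active.
Path 2: B ← V → X ← U
  V is a fork and V is not conditioned on; X is a collider and X is conditioned on, which opens it — no node blocks this path, so it is active.
Since the path B ← V → U is active, B and U are not d-separated given {X}.

No — B and U are not d-separated given {X}.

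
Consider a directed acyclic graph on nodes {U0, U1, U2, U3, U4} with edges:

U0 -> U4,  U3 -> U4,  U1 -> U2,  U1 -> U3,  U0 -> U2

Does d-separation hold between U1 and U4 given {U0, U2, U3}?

Enumerating the 2 paths from U1 to U4 and testing each for blocking by {U0, U2, U3}:
Path 1: U1 → U3 → U4
  U3 is a chain here and U3 is conditioned on, so the path is blocked at U3.
Path 2: U1 → U2 ← U0 → U4
  U0 is a fork here and U0 is conditioned on, so the path is blocked at U0.
Since every path is blocked, d-separation holds.

Yes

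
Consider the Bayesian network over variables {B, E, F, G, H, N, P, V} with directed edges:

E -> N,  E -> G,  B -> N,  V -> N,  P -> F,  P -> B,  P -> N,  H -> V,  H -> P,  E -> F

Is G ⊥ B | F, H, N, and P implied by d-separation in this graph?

We examine all 6 paths between G and B:
Path 1: G ← E → F ← P ← H → V → N ← B
  P is a chain here and P is conditioned on, so the path is blocked at P.
Path 2: G ← E → F ← P → B
  P is a fork here and P is conditioned on, so the path is blocked at P.
Path 3: G ← E → F ← P → N ← B
  P is a fork here and P is conditioned on, so the path is blocked at P.
Path 4: G ← E → N ← P → B
  P is a fork here and P is conditioned on, so the path is blocked at P.
Path 5: G ← E → N ← B
  E is a fork and E is not conditioned on; N is a collider and N is conditioned on, which opens it — no node blocks this path, so it is active.
Path 6: G ← E → N ← V ← H → P → B
  H is a fork here and H is conditioned on, so the path is blocked at H.
Since the path G ← E → N ← B is active, G and B are not d-separated given {F, H, N, P}.

No — G and B are not d-separated given {F, H, N, P}.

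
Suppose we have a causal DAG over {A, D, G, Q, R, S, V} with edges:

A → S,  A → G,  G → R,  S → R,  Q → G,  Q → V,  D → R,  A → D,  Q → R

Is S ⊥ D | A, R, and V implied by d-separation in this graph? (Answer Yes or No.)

Enumerating the 6 paths from S to D and testing each for blocking by {A, R, V}:
Path 1: S ← A → D
  A is a fork here and A is conditioned on, so the path is blocked at A.
Path 2: S ← A → G → R ← D
  A is a fork here and A is conditioned on, so the path is blocked at A.
Path 3: S ← A → G ← Q → R ← D
  A is a fork here and A is conditioned on, so the path is blocked at A.
Path 4: S → R ← D
  R is a collider and R is conditioned on, which opens it — no node blocks this path, so it is active.
Path 5: S → R ← G ← A → D
  A is a fork here and A is conditioned on, so the path is blocked at A.
Path 6: S → R ← Q → G ← A → D
  A is a fork here and A is conditioned on, so the path is blocked at A.
Because an active path exists, S and D are not d-separated.

No — S and D are not d-separated given {A, R, V}.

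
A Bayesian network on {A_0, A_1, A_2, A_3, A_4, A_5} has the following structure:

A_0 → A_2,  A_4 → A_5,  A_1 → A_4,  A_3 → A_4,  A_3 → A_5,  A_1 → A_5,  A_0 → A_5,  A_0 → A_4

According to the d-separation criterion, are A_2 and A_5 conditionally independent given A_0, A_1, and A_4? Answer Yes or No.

Yes

There are 4 undirected paths between A_2 and A_5; checking each against the conditioning set {A_0, A_1, A_4}:
Path 1: A_2 ← A_0 → A_5
  A_0 is a fork here and A_0 is conditioned on, so the path is blocked at A_0.
Path 2: A_2 ← A_0 → A_4 → A_5
  A_0 is a fork here and A_0 is conditioned on, so the path is blocked at A_0.
Path 3: A_2 ← A_0 → A_4 ← A_1 → A_5
  A_0 is a fork here and A_0 is conditioned on, so the path is blocked at A_0.
Path 4: A_2 ← A_0 → A_4 ← A_3 → A_5
  A_0 is a fork here and A_0 is conditioned on, so the path is blocked at A_0.
All paths are blocked; A_2 ⊥ A_5 | {A_0, A_1, A_4} holds.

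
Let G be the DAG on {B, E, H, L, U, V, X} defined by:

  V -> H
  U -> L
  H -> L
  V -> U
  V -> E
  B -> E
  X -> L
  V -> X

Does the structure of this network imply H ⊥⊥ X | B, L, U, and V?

No

There are 4 undirected paths between H and X; checking each against the conditioning set {B, L, U, V}:
Path 1: H → L ← U ← V → X
  U is a chain here and U is conditioned on, so the path is blocked at U.
Path 2: H → L ← X
  L is a collider and L is conditioned on, which opens it — no node blocks this path, so it is active.
Path 3: H ← V → U → L ← X
  V is a fork here and V is conditioned on, so the path is blocked at V.
Path 4: H ← V → X
  V is a fork here and V is conditioned on, so the path is blocked at V.
At least one path is unblocked, so d-separation fails.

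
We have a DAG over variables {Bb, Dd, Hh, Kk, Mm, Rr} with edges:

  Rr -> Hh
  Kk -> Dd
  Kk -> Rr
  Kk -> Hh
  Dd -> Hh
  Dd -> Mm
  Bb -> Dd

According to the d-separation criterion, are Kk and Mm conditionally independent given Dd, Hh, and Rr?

Yes — Kk and Mm are d-separated given {Dd, Hh, Rr}.

There are 3 undirected paths between Kk and Mm; checking each against the conditioning set {Dd, Hh, Rr}:
Path 1: Kk → Dd → Mm
  Dd is a chain here and Dd is conditioned on, so the path is blocked at Dd.
Path 2: Kk → Rr → Hh ← Dd → Mm
  Rr is a chain here and Rr is conditioned on, so the path is blocked at Rr.
Path 3: Kk → Hh ← Dd → Mm
  Dd is a fork here and Dd is conditioned on, so the path is blocked at Dd.
All paths are blocked; Kk ⊥ Mm | {Dd, Hh, Rr} holds.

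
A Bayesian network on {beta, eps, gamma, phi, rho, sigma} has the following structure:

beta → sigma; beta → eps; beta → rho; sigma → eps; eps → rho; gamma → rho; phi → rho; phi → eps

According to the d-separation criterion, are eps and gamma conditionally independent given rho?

Enumerating the 4 paths from eps to gamma and testing each for blocking by {rho}:
  1. eps → rho ← gamma — rho:collider[open] ⇒ active
  2. eps ← phi → rho ← gamma — phi:fork[open]; rho:collider[open] ⇒ active
  3. eps ← sigma ← beta → rho ← gamma — sigma:chain[open]; beta:fork[open]; rho:collider[open] ⇒ active
  4. eps ← beta → rho ← gamma — beta:fork[open]; rho:collider[open] ⇒ active
At least one path is unblocked, so d-separation fails.

No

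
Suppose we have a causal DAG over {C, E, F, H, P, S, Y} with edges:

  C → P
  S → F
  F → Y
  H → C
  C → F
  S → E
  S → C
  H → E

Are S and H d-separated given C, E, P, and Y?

No

3 paths connect S and H; each must be blocked for d-separation to hold:
Path 1: S → E ← H
  E is a collider and E is conditioned on, which opens it — no node blocks this path, so it is active.
Path 2: S → C ← H
  C is a collider and C is conditioned on, which opens it — no node blocks this path, so it is active.
Path 3: S → F ← C ← H
  C is a chain here and C is conditioned on, so the path is blocked at C.
At least one path is unblocked, so d-separation fails.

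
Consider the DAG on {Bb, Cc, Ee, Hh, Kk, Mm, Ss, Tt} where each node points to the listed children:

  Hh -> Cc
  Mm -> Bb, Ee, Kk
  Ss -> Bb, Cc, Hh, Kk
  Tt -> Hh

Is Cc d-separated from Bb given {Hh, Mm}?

4 paths connect Cc and Bb; each must be blocked for d-separation to hold:
Path 1: Cc ← Hh ← Ss → Kk ← Mm → Bb
  Hh is a chain here and Hh is conditioned on, so the path is blocked at Hh.
Path 2: Cc ← Hh ← Ss → Bb
  Hh is a chain here and Hh is conditioned on, so the path is blocked at Hh.
Path 3: Cc ← Ss → Kk ← Mm → Bb
  Kk is a collider here and neither Kk nor any of its descendants is conditioned on, so the collider stays closed — the path is blocked at Kk.
Path 4: Cc ← Ss → Bb
  Ss is a fork and Ss is not conditioned on — no node blocks this path, so it is active.
Because an active path exists, Cc and Bb are not d-separated.

No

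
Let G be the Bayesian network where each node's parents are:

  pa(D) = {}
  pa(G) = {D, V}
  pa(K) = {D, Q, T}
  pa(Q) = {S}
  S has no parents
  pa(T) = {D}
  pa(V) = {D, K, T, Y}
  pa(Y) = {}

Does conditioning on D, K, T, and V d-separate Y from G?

Yes

We examine all 6 paths between Y and G:
Path 1: Y → V ← K ← T ← D → G
  K is a chain here and K is conditioned on, so the path is blocked at K.
Path 2: Y → V ← K ← D → G
  K is a chain here and K is conditioned on, so the path is blocked at K.
Path 3: Y → V → G
  V is a chain here and V is conditioned on, so the path is blocked at V.
Path 4: Y → V ← T → K ← D → G
  T is a fork here and T is conditioned on, so the path is blocked at T.
Path 5: Y → V ← T ← D → G
  T is a chain here and T is conditioned on, so the path is blocked at T.
Path 6: Y → V ← D → G
  D is a fork here and D is conditioned on, so the path is blocked at D.
All paths are blocked; Y ⊥ G | {D, K, T, V} holds.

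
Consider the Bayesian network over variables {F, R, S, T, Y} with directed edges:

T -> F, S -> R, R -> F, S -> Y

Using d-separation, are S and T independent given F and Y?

Only one path connects S and T:
Path 1: S → R → F ← T
  R is a chain and R is not conditioned on; F is a collider and F is conditioned on, which opens it — no node blocks this path, so it is active.
At least one path is unblocked, so d-separation fails.

No — S and T are not d-separated given {F, Y}.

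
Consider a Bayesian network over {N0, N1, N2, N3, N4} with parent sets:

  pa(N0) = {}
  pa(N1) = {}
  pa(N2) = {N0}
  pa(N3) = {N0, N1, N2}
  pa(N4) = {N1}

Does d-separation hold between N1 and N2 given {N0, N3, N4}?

No

Enumerating the 2 paths from N1 to N2 and testing each for blocking by {N0, N3, N4}:
Path 1: N1 → N3 ← N0 → N2
  N0 is a fork here and N0 is conditioned on, so the path is blocked at N0.
Path 2: N1 → N3 ← N2
  N3 is a collider and N3 is conditioned on, which opens it — no node blocks this path, so it is active.
At least one path is unblocked, so d-separation fails.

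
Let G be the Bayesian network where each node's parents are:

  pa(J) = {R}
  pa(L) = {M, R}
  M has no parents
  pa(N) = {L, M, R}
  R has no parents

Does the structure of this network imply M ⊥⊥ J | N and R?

Yes — M and J are d-separated given {N, R}.

We examine all 4 paths between M and J:
  1. M → N ← L ← R → J — N:collider[open]; L:chain[open]; R:fork[blocks] ⇒ blocked
  2. M → N ← R → J — N:collider[open]; R:fork[blocks] ⇒ blocked
  3. M → L → N ← R → J — L:chain[open]; N:collider[open]; R:fork[blocks] ⇒ blocked
  4. M → L ← R → J — L:collider[open]; R:fork[blocks] ⇒ blocked
Since every path is blocked, d-separation holds.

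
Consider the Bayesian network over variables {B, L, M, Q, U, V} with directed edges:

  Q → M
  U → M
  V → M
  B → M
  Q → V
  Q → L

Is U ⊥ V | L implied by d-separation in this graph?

Yes — U and V are d-separated given {L}.

There are 2 undirected paths between U and V; checking each against the conditioning set {L}:
Path 1: U → M ← Q → V
  M is a collider here and neither M nor any of its descendants is conditioned on, so the collider stays closed — the path is blocked at M.
Path 2: U → M ← V
  M is a collider here and neither M nor any of its descendants is conditioned on, so the collider stays closed — the path is blocked at M.
Since every path is blocked, d-separation holds.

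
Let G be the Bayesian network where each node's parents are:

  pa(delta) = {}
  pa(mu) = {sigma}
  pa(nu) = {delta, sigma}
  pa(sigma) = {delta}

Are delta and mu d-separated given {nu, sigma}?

Yes

There are 2 undirected paths between delta and mu; checking each against the conditioning set {nu, sigma}:
Path 1: delta → nu ← sigma → mu
  sigma is a fork here and sigma is conditioned on, so the path is blocked at sigma.
Path 2: delta → sigma → mu
  sigma is a chain here and sigma is conditioned on, so the path is blocked at sigma.
Since every path is blocked, d-separation holds.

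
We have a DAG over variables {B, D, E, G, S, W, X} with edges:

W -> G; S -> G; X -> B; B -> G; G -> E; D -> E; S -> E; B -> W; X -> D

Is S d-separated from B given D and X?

We examine all 6 paths between S and B:
Path 1: S → G ← W ← B
  G is a collider here and neither G nor any of its descendants is conditioned on, so the collider stays closed — the path is blocked at G.
Path 2: S → G → E ← D ← X → B
  E is a collider here and neither E nor any of its descendants is conditioned on, so the collider stays closed — the path is blocked at E.
Path 3: S → G ← B
  G is a collider here and neither G nor any of its descendants is conditioned on, so the collider stays closed — the path is blocked at G.
Path 4: S → E ← G ← W ← B
  E is a collider here and neither E nor any of its descendants is conditioned on, so the collider stays closed — the path is blocked at E.
Path 5: S → E ← G ← B
  E is a collider here and neither E nor any of its descendants is conditioned on, so the collider stays closed — the path is blocked at E.
Path 6: S → E ← D ← X → B
  E is a collider here and neither E nor any of its descendants is conditioned on, so the collider stays closed — the path is blocked at E.
Every path is blocked, so S and B are d-separated given {D, X}.

Yes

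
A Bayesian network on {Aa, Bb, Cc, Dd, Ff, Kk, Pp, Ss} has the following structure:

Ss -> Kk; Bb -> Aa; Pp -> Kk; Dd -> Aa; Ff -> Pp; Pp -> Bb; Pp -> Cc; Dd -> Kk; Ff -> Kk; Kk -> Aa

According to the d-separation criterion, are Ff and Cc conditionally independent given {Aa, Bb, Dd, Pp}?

Yes

We examine all 4 paths between Ff and Cc:
Path 1: Ff → Kk → Aa ← Bb ← Pp → Cc
  Bb is a chain here and Bb is conditioned on, so the path is blocked at Bb.
Path 2: Ff → Kk ← Pp → Cc
  Pp is a fork here and Pp is conditioned on, so the path is blocked at Pp.
Path 3: Ff → Kk ← Dd → Aa ← Bb ← Pp → Cc
  Dd is a fork here and Dd is conditioned on, so the path is blocked at Dd.
Path 4: Ff → Pp → Cc
  Pp is a chain here and Pp is conditioned on, so the path is blocked at Pp.
Since every path is blocked, d-separation holds.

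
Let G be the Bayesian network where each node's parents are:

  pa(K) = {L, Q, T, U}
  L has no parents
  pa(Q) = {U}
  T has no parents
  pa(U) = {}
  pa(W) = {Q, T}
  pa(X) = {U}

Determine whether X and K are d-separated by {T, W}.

Enumerating the 3 paths from X to K and testing each for blocking by {T, W}:
Path 1: X ← U → Q → W ← T → K
  T is a fork here and T is conditioned on, so the path is blocked at T.
Path 2: X ← U → Q → K
  U is a fork and U is not conditioned on; Q is a chain and Q is not conditioned on — no node blocks this path, so it is active.
Path 3: X ← U → K
  U is a fork and U is not conditioned on — no node blocks this path, so it is active.
Because an active path exists, X and K are not d-separated.

No — X and K are not d-separated given {T, W}.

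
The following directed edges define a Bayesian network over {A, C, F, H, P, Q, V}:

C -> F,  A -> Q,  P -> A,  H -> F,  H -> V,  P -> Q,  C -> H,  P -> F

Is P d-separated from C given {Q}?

Yes

We examine all 2 paths between P and C:
Path 1: P → F ← H ← C
  F is a collider here and neither F nor any of its descendants is conditioned on, so the collider stays closed — the path is blocked at F.
Path 2: P → F ← C
  F is a collider here and neither F nor any of its descendants is conditioned on, so the collider stays closed — the path is blocked at F.
All paths are blocked; P ⊥ C | {Q} holds.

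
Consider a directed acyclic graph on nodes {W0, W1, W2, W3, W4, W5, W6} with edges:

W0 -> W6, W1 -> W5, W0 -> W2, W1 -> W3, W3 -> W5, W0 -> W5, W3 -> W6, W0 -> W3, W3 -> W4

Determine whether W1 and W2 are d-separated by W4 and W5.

Enumerating the 6 paths from W1 to W2 and testing each for blocking by {W4, W5}:
  1. W1 → W3 → W5 ← W0 → W2 — W3:chain[open]; W5:collider[open]; W0:fork[open] ⇒ active
  2. W1 → W3 → W6 ← W0 → W2 — W3:chain[open]; W6:collider[blocks]; W0:fork[open] ⇒ blocked
  3. W1 → W3 ← W0 → W2 — W3:collider[open]; W0:fork[open] ⇒ active
  4. W1 → W5 ← W3 → W6 ← W0 → W2 — W5:collider[open]; W3:fork[open]; W6:collider[blocks]; W0:fork[open] ⇒ blocked
  5. W1 → W5 ← W3 ← W0 → W2 — W5:collider[open]; W3:chain[open]; W0:fork[open] ⇒ active
  6. W1 → W5 ← W0 → W2 — W5:collider[open]; W0:fork[open] ⇒ active
Since the path W1 → W3 → W5 ← W0 → W2 is active, W1 and W2 are not d-separated given {W4, W5}.

No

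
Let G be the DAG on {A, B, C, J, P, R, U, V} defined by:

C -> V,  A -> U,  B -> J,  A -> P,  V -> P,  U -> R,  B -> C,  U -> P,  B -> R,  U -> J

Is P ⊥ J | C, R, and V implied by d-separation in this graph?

No

There are 6 undirected paths between P and J; checking each against the conditioning set {C, R, V}:
  1. P ← A → U → R ← B → J — A:fork[open]; U:chain[open]; R:collider[open]; B:fork[open] ⇒ active
  2. P ← A → U → J — A:fork[open]; U:chain[open] ⇒ active
  3. P ← U → R ← B → J — U:fork[open]; R:collider[open]; B:fork[open] ⇒ active
  4. P ← U → J — U:fork[open] ⇒ active
  5. P ← V ← C ← B → R ← U → J — V:chain[blocks]; C:chain[blocks]; B:fork[open]; R:collider[open]; U:fork[open] ⇒ blocked
  6. P ← V ← C ← B → J — V:chain[blocks]; C:chain[blocks]; B:fork[open] ⇒ blocked
Since the path P ← A → U → R ← B → J is active, P and J are not d-separated given {C, R, V}.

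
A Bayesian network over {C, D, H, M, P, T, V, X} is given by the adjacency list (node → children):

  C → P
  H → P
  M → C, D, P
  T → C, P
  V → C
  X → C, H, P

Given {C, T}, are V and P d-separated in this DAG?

There are 5 undirected paths between V and P; checking each against the conditioning set {C, T}:
Path 1: V → C → P
  C is a chain here and C is conditioned on, so the path is blocked at C.
Path 2: V → C ← T → P
  T is a fork here and T is conditioned on, so the path is blocked at T.
Path 3: V → C ← X → H → P
  C is a collider and C is conditioned on, which opens it; X is a fork and X is not conditioned on; H is a chain and H is not conditioned on — no node blocks this path, so it is active.
Path 4: V → C ← X → P
  C is a collider and C is conditioned on, which opens it; X is a fork and X is not conditioned on — no node blocks this path, so it is active.
Path 5: V → C ← M → P
  C is a collider and C is conditioned on, which opens it; M is a fork and M is not conditioned on — no node blocks this path, so it is active.
Since the path V → C ← X → H → P is active, V and P are not d-separated given {C, T}.

No — V and P are not d-separated given {C, T}.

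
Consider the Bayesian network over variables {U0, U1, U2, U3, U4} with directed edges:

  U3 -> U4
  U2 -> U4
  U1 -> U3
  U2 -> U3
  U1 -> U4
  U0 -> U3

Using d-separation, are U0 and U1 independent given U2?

Yes

3 paths connect U0 and U1; each must be blocked for d-separation to hold:
Path 1: U0 → U3 → U4 ← U1
  U4 is a collider here and neither U4 nor any of its descendants is conditioned on, so the collider stays closed — the path is blocked at U4.
Path 2: U0 → U3 ← U2 → U4 ← U1
  U3 is a collider here and neither U3 nor any of its descendants is conditioned on, so the collider stays closed — the path is blocked at U3.
Path 3: U0 → U3 ← U1
  U3 is a collider here and neither U3 nor any of its descendants is conditioned on, so the collider stays closed — the path is blocked at U3.
Every path is blocked, so U0 and U1 are d-separated given {U2}.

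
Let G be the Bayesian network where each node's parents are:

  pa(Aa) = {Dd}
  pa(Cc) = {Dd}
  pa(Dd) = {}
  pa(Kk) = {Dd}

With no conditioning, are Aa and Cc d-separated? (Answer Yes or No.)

The only undirected path from Aa to Cc is:
  1. Aa ← Dd → Cc — Dd:fork[open] ⇒ active
Because an active path exists, Aa and Cc are not d-separated.

No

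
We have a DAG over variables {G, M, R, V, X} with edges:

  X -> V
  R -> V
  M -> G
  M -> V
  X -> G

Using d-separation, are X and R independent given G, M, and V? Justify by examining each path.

There are 2 undirected paths between X and R; checking each against the conditioning set {G, M, V}:
  1. X → V ← R — V:collider[open] ⇒ active
  2. X → G ← M → V ← R — G:collider[open]; M:fork[blocks]; V:collider[open] ⇒ blocked
Because an active path exists, X and R are not d-separated.

No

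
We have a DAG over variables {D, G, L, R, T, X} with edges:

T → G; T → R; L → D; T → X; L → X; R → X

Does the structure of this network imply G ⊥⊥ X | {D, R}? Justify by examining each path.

There are 2 undirected paths between G and X; checking each against the conditioning set {D, R}:
  1. G ← T → X — T:fork[open] ⇒ active
  2. G ← T → R → X — T:fork[open]; R:chain[blocks] ⇒ blocked
Because an active path exists, G and X are not d-separated.

No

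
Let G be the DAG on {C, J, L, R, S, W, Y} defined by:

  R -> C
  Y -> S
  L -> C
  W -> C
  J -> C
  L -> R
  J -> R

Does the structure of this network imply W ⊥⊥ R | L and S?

There are 3 undirected paths between W and R; checking each against the conditioning set {L, S}:
Path 1: W → C ← J → R
  C is a collider here and neither C nor any of its descendants is conditioned on, so the collider stays closed — the path is blocked at C.
Path 2: W → C ← L → R
  C is a collider here and neither C nor any of its descendants is conditioned on, so the collider stays closed — the path is blocked at C.
Path 3: W → C ← R
  C is a collider here and neither C nor any of its descendants is conditioned on, so the collider stays closed — the path is blocked at C.
All paths are blocked; W ⊥ R | {L, S} holds.

Yes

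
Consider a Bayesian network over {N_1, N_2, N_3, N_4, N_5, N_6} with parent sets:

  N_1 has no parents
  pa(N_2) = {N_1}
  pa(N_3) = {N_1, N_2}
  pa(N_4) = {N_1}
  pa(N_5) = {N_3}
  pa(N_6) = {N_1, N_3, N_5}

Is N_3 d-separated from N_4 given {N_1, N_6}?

Yes

There are 4 undirected paths between N_3 and N_4; checking each against the conditioning set {N_1, N_6}:
  1. N_3 ← N_2 ← N_1 → N_4 — N_2:chain[open]; N_1:fork[blocks] ⇒ blocked
  2. N_3 → N_5 → N_6 ← N_1 → N_4 — N_5:chain[open]; N_6:collider[open]; N_1:fork[blocks] ⇒ blocked
  3. N_3 ← N_1 → N_4 — N_1:fork[blocks] ⇒ blocked
  4. N_3 → N_6 ← N_1 → N_4 — N_6:collider[open]; N_1:fork[blocks] ⇒ blocked
All paths are blocked; N_3 ⊥ N_4 | {N_1, N_6} holds.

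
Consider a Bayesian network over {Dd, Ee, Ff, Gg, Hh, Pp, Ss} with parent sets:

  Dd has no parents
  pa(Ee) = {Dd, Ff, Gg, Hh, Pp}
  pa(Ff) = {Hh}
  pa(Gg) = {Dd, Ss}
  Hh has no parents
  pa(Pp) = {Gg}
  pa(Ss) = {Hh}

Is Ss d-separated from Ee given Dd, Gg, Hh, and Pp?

5 paths connect Ss and Ee; each must be blocked for d-separation to hold:
Path 1: Ss ← Hh → Ff → Ee
  Hh is a fork here and Hh is conditioned on, so the path is blocked at Hh.
Path 2: Ss ← Hh → Ee
  Hh is a fork here and Hh is conditioned on, so the path is blocked at Hh.
Path 3: Ss → Gg → Pp → Ee
  Gg is a chain here and Gg is conditioned on, so the path is blocked at Gg.
Path 4: Ss → Gg ← Dd → Ee
  Dd is a fork here and Dd is conditioned on, so the path is blocked at Dd.
Path 5: Ss → Gg → Ee
  Gg is a chain here and Gg is conditioned on, so the path is blocked at Gg.
Since every path is blocked, d-separation holds.

Yes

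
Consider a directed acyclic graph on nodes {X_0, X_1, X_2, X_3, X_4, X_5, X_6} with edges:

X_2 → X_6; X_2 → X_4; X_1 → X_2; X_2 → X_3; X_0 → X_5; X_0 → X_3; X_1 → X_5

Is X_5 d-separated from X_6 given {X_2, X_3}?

Yes

We examine all 2 paths between X_5 and X_6:
  1. X_5 ← X_1 → X_2 → X_6 — X_1:fork[open]; X_2:chain[blocks] ⇒ blocked
  2. X_5 ← X_0 → X_3 ← X_2 → X_6 — X_0:fork[open]; X_3:collider[open]; X_2:fork[blocks] ⇒ blocked
Since every path is blocked, d-separation holds.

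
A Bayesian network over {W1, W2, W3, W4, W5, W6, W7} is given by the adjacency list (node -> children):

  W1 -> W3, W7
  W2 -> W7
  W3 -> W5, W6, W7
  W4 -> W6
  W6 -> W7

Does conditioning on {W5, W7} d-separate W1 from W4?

4 paths connect W1 and W4; each must be blocked for d-separation to hold:
Path 1: W1 → W7 ← W6 ← W4
  W7 is a collider and W7 is conditioned on, which opens it; W6 is a chain and W6 is not conditioned on — no node blocks this path, so it is active.
Path 2: W1 → W7 ← W3 → W6 ← W4
  W7 is a collider and W7 is conditioned on, which opens it; W3 is a fork and W3 is not conditioned on; W6 is a collider and its descendant W7 is conditioned on, which opens it — no node blocks this path, so it is active.
Path 3: W1 → W3 → W7 ← W6 ← W4
  W3 is a chain and W3 is not conditioned on; W7 is a collider and W7 is conditioned on, which opens it; W6 is a chain and W6 is not conditioned on — no node blocks this path, so it is active.
Path 4: W1 → W3 → W6 ← W4
  W3 is a chain and W3 is not conditioned on; W6 is a collider and its descendant W7 is conditioned on, which opens it — no node blocks this path, so it is active.
Since the path W1 → W7 ← W6 ← W4 is active, W1 and W4 are not d-separated given {W5, W7}.

No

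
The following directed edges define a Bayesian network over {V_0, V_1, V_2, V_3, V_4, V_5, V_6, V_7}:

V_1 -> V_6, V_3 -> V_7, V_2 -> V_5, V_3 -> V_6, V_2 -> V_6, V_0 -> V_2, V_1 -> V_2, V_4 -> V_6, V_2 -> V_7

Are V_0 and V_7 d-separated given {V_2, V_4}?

Yes

Enumerating the 3 paths from V_0 to V_7 and testing each for blocking by {V_2, V_4}:
Path 1: V_0 → V_2 → V_6 ← V_3 → V_7
  V_2 is a chain here and V_2 is conditioned on, so the path is blocked at V_2.
Path 2: V_0 → V_2 ← V_1 → V_6 ← V_3 → V_7
  V_6 is a collider here and neither V_6 nor any of its descendants is conditioned on, so the collider stays closed — the path is blocked at V_6.
Path 3: V_0 → V_2 → V_7
  V_2 is a chain here and V_2 is conditioned on, so the path is blocked at V_2.
Since every path is blocked, d-separation holds.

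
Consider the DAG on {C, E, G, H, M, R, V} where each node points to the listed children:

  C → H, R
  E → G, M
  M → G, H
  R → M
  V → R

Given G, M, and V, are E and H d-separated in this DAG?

No

There are 4 undirected paths between E and H; checking each against the conditioning set {G, M, V}:
Path 1: E → G ← M → H
  M is a fork here and M is conditioned on, so the path is blocked at M.
Path 2: E → G ← M ← R ← C → H
  M is a chain here and M is conditioned on, so the path is blocked at M.
Path 3: E → M → H
  M is a chain here and M is conditioned on, so the path is blocked at M.
Path 4: E → M ← R ← C → H
  M is a collider and M is conditioned on, which opens it; R is a chain and R is not conditioned on; C is a fork and C is not conditioned on — no node blocks this path, so it is active.
At least one path is unblocked, so d-separation fails.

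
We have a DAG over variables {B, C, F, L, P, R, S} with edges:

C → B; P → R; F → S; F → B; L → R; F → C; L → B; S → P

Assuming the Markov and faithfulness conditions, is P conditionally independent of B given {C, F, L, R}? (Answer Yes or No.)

Enumerating the 3 paths from P to B and testing each for blocking by {C, F, L, R}:
Path 1: P → R ← L → B
  L is a fork here and L is conditioned on, so the path is blocked at L.
Path 2: P ← S ← F → B
  F is a fork here and F is conditioned on, so the path is blocked at F.
Path 3: P ← S ← F → C → B
  F is a fork here and F is conditioned on, so the path is blocked at F.
All paths are blocked; P ⊥ B | {C, F, L, R} holds.

Yes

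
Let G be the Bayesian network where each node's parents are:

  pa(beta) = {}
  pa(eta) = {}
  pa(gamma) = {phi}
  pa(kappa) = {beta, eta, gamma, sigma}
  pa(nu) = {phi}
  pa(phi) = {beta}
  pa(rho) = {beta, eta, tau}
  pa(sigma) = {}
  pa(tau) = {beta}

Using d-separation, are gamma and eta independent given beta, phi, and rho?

6 paths connect gamma and eta; each must be blocked for d-separation to hold:
  1. gamma → kappa ← beta → rho ← eta — kappa:collider[blocks]; beta:fork[blocks]; rho:collider[open] ⇒ blocked
  2. gamma → kappa ← beta → tau → rho ← eta — kappa:collider[blocks]; beta:fork[blocks]; tau:chain[open]; rho:collider[open] ⇒ blocked
  3. gamma → kappa ← eta — kappa:collider[blocks] ⇒ blocked
  4. gamma ← phi ← beta → rho ← eta — phi:chain[blocks]; beta:fork[blocks]; rho:collider[open] ⇒ blocked
  5. gamma ← phi ← beta → kappa ← eta — phi:chain[blocks]; beta:fork[blocks]; kappa:collider[blocks] ⇒ blocked
  6. gamma ← phi ← beta → tau → rho ← eta — phi:chain[blocks]; beta:fork[blocks]; tau:chain[open]; rho:collider[open] ⇒ blocked
Since every path is blocked, d-separation holds.

Yes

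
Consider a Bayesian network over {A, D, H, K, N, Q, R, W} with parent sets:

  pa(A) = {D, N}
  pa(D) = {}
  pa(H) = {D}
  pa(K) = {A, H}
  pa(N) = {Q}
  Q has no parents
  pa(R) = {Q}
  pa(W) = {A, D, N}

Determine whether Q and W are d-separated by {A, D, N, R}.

4 paths connect Q and W; each must be blocked for d-separation to hold:
Path 1: Q → N → W
  N is a chain here and N is conditioned on, so the path is blocked at N.
Path 2: Q → N → A → W
  N is a chain here and N is conditioned on, so the path is blocked at N.
Path 3: Q → N → A → K ← H ← D → W
  N is a chain here and N is conditioned on, so the path is blocked at N.
Path 4: Q → N → A ← D → W
  N is a chain here and N is conditioned on, so the path is blocked at N.
Every path is blocked, so Q and W are d-separated given {A, D, N, R}.

Yes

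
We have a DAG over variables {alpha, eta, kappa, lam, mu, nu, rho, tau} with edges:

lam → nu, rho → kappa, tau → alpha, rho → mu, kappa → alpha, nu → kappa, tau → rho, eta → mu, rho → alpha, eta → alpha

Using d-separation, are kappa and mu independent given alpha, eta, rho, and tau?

Yes

There are 6 undirected paths between kappa and mu; checking each against the conditioning set {alpha, eta, rho, tau}:
Path 1: kappa → alpha ← eta → mu
  eta is a fork here and eta is conditioned on, so the path is blocked at eta.
Path 2: kappa → alpha ← rho → mu
  rho is a fork here and rho is conditioned on, so the path is blocked at rho.
Path 3: kappa → alpha ← tau → rho → mu
  tau is a fork here and tau is conditioned on, so the path is blocked at tau.
Path 4: kappa ← rho → alpha ← eta → mu
  rho is a fork here and rho is conditioned on, so the path is blocked at rho.
Path 5: kappa ← rho → mu
  rho is a fork here and rho is conditioned on, so the path is blocked at rho.
Path 6: kappa ← rho ← tau → alpha ← eta → mu
  rho is a chain here and rho is conditioned on, so the path is blocked at rho.
All paths are blocked; kappa ⊥ mu | {alpha, eta, rho, tau} holds.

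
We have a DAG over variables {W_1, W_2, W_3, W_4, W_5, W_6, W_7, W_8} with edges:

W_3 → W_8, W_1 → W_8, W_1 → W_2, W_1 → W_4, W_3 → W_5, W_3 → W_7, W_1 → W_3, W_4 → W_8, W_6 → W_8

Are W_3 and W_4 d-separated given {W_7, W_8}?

We examine all 4 paths between W_3 and W_4:
Path 1: W_3 ← W_1 → W_4
  W_1 is a fork and W_1 is not conditioned on — no node blocks this path, so it is active.
Path 2: W_3 ← W_1 → W_8 ← W_4
  W_1 is a fork and W_1 is not conditioned on; W_8 is a collider and W_8 is conditioned on, which opens it — no node blocks this path, so it is active.
Path 3: W_3 → W_8 ← W_4
  W_8 is a collider and W_8 is conditioned on, which opens it — no node blocks this path, so it is active.
Path 4: W_3 → W_8 ← W_1 → W_4
  W_8 is a collider and W_8 is conditioned on, which opens it; W_1 is a fork and W_1 is not conditioned on — no node blocks this path, so it is active.
Since the path W_3 ← W_1 → W_4 is active, W_3 and W_4 are not d-separated given {W_7, W_8}.

No — W_3 and W_4 are not d-separated given {W_7, W_8}.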